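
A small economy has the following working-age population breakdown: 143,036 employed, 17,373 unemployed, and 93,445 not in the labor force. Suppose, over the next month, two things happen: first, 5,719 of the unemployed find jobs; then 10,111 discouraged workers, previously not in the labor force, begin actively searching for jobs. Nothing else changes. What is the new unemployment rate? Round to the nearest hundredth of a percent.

New unemployment rate ≈ 12.76%.

Initially, labor force = 143,036 + 17,373 = 160,409, so u = 17,373/160,409 = 10.83%.
After the first change, unemployed falls and employed rises by 5,719; labor force unchanged → E = 148,755, U = 11,654, labor force = 160,409.
After the second change, unemployed and labor force both rise by 10,111 → E = 148,755, U = 21,765, labor force = 170,520.
New unemployment rate = 21,765 / 170,520 = 12.76%.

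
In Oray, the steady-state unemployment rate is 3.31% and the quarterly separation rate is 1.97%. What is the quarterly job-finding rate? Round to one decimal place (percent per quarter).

Job-finding rate ≈ 57.5% per quarter.

From u* = s/(s+f): f = s·(1−u)/u.
f = 1.97 × (1 − 0.0331) / 0.0331 = 1.9048 / 0.0331 ≈ 57.5% per quarter.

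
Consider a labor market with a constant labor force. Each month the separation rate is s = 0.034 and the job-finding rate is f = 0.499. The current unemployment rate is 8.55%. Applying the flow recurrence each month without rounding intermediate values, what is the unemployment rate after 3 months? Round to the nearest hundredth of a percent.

Unemployment rate after three months ≈ 6.60%.

With a fixed labor force, u_{t+1} = u_t + s·(1−u_t) − f·u_t = u_t·(1−s−f) + s.
Here 1−s−f = 0.467 and s = 0.034.
u_1 = 0.085500 × 0.467 + 0.034 = 0.073929.
u_2 = 0.073929 × 0.467 + 0.034 = 0.068525.
u_3 = 0.068525 × 0.467 + 0.034 = 0.066001.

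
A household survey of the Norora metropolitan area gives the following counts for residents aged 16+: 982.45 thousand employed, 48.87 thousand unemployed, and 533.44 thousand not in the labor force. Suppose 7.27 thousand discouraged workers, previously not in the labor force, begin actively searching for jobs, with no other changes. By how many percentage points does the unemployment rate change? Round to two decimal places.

Initially, labor force = 982.45 + 48.87 = 1,031.32 thousand, so u = 48.87/1,031.32 = 4.74%.
After the change, unemployed and labor force both rise by 7.27 → E = 982.45, U = 56.14, labor force = 1,038.59 thousand.
New unemployment rate = 56.14 / 1,038.59 = 5.41%.
Change = 5.41% − 4.74% = +0.67 percentage points.

The unemployment rate changes by +0.67 percentage points.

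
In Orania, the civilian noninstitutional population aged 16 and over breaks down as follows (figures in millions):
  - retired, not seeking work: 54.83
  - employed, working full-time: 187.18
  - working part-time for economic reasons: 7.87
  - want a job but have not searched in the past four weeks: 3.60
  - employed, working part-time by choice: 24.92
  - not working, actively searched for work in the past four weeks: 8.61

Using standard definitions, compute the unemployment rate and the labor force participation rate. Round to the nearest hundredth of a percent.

Unemployment rate ≈ 3.77%; labor force participation rate ≈ 79.64%.

Employed = 187.18 + 7.87 + 24.92 = 219.97 million (anyone who worked, including part-time for economic reasons, counts as employed).
Unemployed = 8.61 million.
Labor force = 219.97 + 8.61 = 228.58 million.
Not in labor force = 54.83 + 3.60 = 58.43 million (those not working and not actively searching are outside the labor force — including those who want a job but have given up searching).
Civilian working-age population = 228.58 + 58.43 = 287.01 million.
Unemployment rate = 8.61 / 228.58 = 3.77%.
Labor force participation rate = 228.58 / 287.01 = 79.64%.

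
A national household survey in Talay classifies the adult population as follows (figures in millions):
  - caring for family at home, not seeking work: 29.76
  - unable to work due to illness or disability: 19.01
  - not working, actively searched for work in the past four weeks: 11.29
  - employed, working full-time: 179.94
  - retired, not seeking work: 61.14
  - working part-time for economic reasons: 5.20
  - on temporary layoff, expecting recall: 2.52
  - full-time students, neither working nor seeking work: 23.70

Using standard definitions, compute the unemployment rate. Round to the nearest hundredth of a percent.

Employed = 179.94 + 5.20 = 185.14 million (anyone who worked, including part-time for economic reasons, counts as employed).
Unemployed = 11.29 + 2.52 = 13.81 million (jobless and actively searching, or on temporary layoff).
Labor force = 185.14 + 13.81 = 198.95 million.
Unemployment rate = 13.81 / 198.95 = 6.94%.

Unemployment rate ≈ 6.94%.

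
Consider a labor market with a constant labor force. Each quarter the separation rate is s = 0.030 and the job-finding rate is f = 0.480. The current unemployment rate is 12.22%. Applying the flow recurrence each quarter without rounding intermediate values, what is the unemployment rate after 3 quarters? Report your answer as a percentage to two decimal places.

With a fixed labor force, u_{t+1} = u_t + s·(1−u_t) − f·u_t = u_t·(1−s−f) + s.
Here 1−s−f = 0.490 and s = 0.030.
u_1 = 0.122200 × 0.490 + 0.030 = 0.089878.
u_2 = 0.089878 × 0.490 + 0.030 = 0.074040.
u_3 = 0.074040 × 0.490 + 0.030 = 0.066280.

Unemployment rate after three quarters ≈ 6.63%.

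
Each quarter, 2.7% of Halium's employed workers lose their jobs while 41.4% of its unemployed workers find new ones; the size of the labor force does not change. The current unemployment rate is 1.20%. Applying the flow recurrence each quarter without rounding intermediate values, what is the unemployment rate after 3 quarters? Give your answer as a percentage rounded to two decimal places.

Unemployment rate after three quarters ≈ 5.26%.

With a fixed labor force, u_{t+1} = u_t + s·(1−u_t) − f·u_t = u_t·(1−s−f) + s.
Here 1−s−f = 0.559 and s = 0.027.
u_1 = 0.012000 × 0.559 + 0.027 = 0.033708.
u_2 = 0.033708 × 0.559 + 0.027 = 0.045843.
u_3 = 0.045843 × 0.559 + 0.027 = 0.052626.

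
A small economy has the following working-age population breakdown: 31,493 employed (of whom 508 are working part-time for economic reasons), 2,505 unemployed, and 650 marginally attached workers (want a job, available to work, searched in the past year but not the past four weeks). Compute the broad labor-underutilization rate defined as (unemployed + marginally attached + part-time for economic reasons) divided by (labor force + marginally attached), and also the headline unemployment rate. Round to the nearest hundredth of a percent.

Labor force = 31,493 + 2,505 = 33,998.
Numerator = 2,505 + 650 + 508 = 3,663.
Denominator = 33,998 + 650 = 34,648.
Broad rate = 3,663 / 34,648 = 10.57%.
Headline unemployment rate = 2,505 / 33,998 = 7.37%.

Broad underutilization rate ≈ 10.57%; headline unemployment rate ≈ 7.37%.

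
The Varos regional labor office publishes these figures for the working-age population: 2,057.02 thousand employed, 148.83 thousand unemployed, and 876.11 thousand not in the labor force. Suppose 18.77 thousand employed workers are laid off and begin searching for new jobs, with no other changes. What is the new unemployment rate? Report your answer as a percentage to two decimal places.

Initially, labor force = 2,057.02 + 148.83 = 2,205.85 thousand, so u = 148.83/2,205.85 = 6.75%.
After the change, employed falls and unemployed rises by 18.77; labor force unchanged → E = 2,038.25, U = 167.60, labor force = 2,205.85 thousand.
New unemployment rate = 167.60 / 2,205.85 = 7.60%.

New unemployment rate ≈ 7.60%.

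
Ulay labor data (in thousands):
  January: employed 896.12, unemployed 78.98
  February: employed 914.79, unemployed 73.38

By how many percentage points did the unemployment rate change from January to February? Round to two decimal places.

January: labor force = 896.12 + 78.98 = 975.10; u = 78.98/975.10 = 8.10%.
February: labor force = 914.79 + 73.38 = 988.17; u = 73.38/988.17 = 7.43%.
Change = 7.43% − 8.10% = −0.67 pp.

The unemployment rate changed by −0.67 percentage points.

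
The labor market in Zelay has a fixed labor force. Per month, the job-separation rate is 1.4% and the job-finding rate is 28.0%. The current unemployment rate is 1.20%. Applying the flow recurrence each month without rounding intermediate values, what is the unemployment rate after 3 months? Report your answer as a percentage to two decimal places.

With a fixed labor force, u_{t+1} = u_t + s·(1−u_t) − f·u_t = u_t·(1−s−f) + s.
Here 1−s−f = 0.706 and s = 0.014.
u_1 = 0.012000 × 0.706 + 0.014 = 0.022472.
u_2 = 0.022472 × 0.706 + 0.014 = 0.029865.
u_3 = 0.029865 × 0.706 + 0.014 = 0.035085.

Unemployment rate after three months ≈ 3.51%.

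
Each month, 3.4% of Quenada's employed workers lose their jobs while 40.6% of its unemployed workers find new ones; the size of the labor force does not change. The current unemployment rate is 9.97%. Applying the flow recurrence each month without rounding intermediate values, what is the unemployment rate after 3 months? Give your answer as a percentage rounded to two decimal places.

Unemployment rate after three months ≈ 8.12%.

With a fixed labor force, u_{t+1} = u_t + s·(1−u_t) − f·u_t = u_t·(1−s−f) + s.
Here 1−s−f = 0.560 and s = 0.034.
u_1 = 0.099700 × 0.560 + 0.034 = 0.089832.
u_2 = 0.089832 × 0.560 + 0.034 = 0.084306.
u_3 = 0.084306 × 0.560 + 0.034 = 0.081211.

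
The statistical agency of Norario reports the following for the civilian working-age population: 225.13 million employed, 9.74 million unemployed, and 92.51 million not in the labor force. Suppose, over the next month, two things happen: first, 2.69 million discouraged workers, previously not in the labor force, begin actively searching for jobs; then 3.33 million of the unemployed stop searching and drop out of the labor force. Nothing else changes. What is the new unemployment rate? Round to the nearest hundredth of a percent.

New unemployment rate ≈ 3.89%.

Initially, labor force = 225.13 + 9.74 = 234.87 million, so u = 9.74/234.87 = 4.15%.
After the first change, unemployed and labor force both rise by 2.69 → E = 225.13, U = 12.43, labor force = 237.56 million.
After the second change, unemployed and labor force both fall by 3.33 → E = 225.13, U = 9.10, labor force = 234.23 million.
New unemployment rate = 9.10 / 234.23 = 3.89%.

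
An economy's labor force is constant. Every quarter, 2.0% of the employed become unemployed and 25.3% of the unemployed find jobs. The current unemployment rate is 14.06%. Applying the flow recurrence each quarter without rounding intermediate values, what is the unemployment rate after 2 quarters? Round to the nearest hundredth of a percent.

With a fixed labor force, u_{t+1} = u_t + s·(1−u_t) − f·u_t = u_t·(1−s−f) + s.
Here 1−s−f = 0.727 and s = 0.020.
u_1 = 0.140600 × 0.727 + 0.020 = 0.122216.
u_2 = 0.122216 × 0.727 + 0.020 = 0.108851.

Unemployment rate after two quarters ≈ 10.89%.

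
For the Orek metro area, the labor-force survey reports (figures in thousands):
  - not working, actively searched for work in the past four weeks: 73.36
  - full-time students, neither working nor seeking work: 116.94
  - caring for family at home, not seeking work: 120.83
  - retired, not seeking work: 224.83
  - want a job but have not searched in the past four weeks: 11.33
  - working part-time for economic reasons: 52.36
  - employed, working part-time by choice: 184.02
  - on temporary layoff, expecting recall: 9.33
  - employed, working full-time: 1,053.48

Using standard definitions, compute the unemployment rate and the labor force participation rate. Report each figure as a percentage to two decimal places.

Employed = 52.36 + 184.02 + 1,053.48 = 1,289.86 thousand (anyone who worked, including part-time for economic reasons, counts as employed).
Unemployed = 73.36 + 9.33 = 82.69 thousand (jobless and actively searching, or on temporary layoff).
Labor force = 1,289.86 + 82.69 = 1,372.55 thousand.
Not in labor force = 116.94 + 120.83 + 224.83 + 11.33 = 473.93 thousand (those not working and not actively searching are outside the labor force — including those who want a job but have given up searching).
Civilian working-age population = 1,372.55 + 473.93 = 1,846.48 thousand.
Unemployment rate = 82.69 / 1,372.55 = 6.02%.
Labor force participation rate = 1,372.55 / 1,846.48 = 74.33%.

Unemployment rate ≈ 6.02%; labor force participation rate ≈ 74.33%.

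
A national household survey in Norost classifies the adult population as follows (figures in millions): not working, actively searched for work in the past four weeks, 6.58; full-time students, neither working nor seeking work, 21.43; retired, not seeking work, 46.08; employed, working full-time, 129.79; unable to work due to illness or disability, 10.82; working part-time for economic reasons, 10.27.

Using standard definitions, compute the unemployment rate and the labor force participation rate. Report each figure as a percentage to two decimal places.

Employed = 129.79 + 10.27 = 140.06 million (anyone who worked, including part-time for economic reasons, counts as employed).
Unemployed = 6.58 million.
Labor force = 140.06 + 6.58 = 146.64 million.
Not in labor force = 21.43 + 46.08 + 10.82 = 78.33 million (those not working and not actively searching are outside the labor force).
Civilian working-age population = 146.64 + 78.33 = 224.97 million.
Unemployment rate = 6.58 / 146.64 = 4.49%.
Labor force participation rate = 146.64 / 224.97 = 65.18%.

Unemployment rate ≈ 4.49%; labor force participation rate ≈ 65.18%.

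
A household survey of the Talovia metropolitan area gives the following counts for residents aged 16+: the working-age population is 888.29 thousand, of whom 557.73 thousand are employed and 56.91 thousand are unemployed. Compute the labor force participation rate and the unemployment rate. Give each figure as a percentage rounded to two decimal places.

Labor force = employed + unemployed = 557.73 + 56.91 = 614.64 thousand.
Unemployment rate = 56.91 / 614.64 = 9.26%.
Labor force participation rate = 614.64 / 888.29 = 69.19%.

Labor force participation rate ≈ 69.19%; unemployment rate ≈ 9.26%.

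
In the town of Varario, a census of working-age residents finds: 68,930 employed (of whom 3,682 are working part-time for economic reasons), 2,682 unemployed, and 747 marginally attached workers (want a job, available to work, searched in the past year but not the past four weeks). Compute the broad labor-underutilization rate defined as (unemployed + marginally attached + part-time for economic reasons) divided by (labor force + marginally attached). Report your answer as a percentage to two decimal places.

Broad underutilization rate ≈ 9.83%.

Labor force = 68,930 + 2,682 = 71,612.
Numerator = 2,682 + 747 + 3,682 = 7,111.
Denominator = 71,612 + 747 = 72,359.
Broad rate = 7,111 / 72,359 = 9.83%.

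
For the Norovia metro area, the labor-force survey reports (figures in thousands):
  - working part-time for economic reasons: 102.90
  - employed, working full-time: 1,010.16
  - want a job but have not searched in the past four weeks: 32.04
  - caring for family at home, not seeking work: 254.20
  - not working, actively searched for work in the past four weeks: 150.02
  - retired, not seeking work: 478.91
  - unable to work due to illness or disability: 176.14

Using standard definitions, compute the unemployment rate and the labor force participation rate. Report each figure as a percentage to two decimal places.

Unemployment rate ≈ 11.88%; labor force participation rate ≈ 57.30%.

Employed = 102.90 + 1,010.16 = 1,113.06 thousand (anyone who worked, including part-time for economic reasons, counts as employed).
Unemployed = 150.02 thousand.
Labor force = 1,113.06 + 150.02 = 1,263.08 thousand.
Not in labor force = 32.04 + 254.20 + 478.91 + 176.14 = 941.29 thousand (those not working and not actively searching are outside the labor force — including those who want a job but have given up searching).
Civilian working-age population = 1,263.08 + 941.29 = 2,204.37 thousand.
Unemployment rate = 150.02 / 1,263.08 = 11.88%.
Labor force participation rate = 1,263.08 / 2,204.37 = 57.30%.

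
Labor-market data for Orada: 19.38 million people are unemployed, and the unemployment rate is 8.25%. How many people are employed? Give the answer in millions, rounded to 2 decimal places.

About 215.53 million are employed.

Labor force = U / u = 19.38 / 0.0825 ≈ 234.91 million.
Employed = labor force − unemployed = 234.91 − 19.38 = 215.53 million.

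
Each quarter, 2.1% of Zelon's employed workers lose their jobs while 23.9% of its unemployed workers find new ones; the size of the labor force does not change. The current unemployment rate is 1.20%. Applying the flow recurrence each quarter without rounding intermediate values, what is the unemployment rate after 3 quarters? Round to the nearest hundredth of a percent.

With a fixed labor force, u_{t+1} = u_t + s·(1−u_t) − f·u_t = u_t·(1−s−f) + s.
Here 1−s−f = 0.740 and s = 0.021.
u_1 = 0.012000 × 0.740 + 0.021 = 0.029880.
u_2 = 0.029880 × 0.740 + 0.021 = 0.043111.
u_3 = 0.043111 × 0.740 + 0.021 = 0.052902.

Unemployment rate after three quarters ≈ 5.29%.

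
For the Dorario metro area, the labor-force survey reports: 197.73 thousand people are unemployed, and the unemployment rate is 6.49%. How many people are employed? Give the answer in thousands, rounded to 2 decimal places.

Labor force = U / u = 197.73 / 0.0649 ≈ 3,046.69 thousand.
Employed = labor force − unemployed = 3,046.69 − 197.73 = 2,848.96 thousand.

About 2,848.96 thousand are employed.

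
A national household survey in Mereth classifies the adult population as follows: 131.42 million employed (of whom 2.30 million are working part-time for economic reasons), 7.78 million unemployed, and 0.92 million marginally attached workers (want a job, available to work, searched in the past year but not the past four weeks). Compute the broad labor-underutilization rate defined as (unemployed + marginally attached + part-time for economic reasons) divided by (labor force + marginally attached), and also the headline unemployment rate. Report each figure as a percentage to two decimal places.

Broad underutilization rate ≈ 7.85%; headline unemployment rate ≈ 5.59%.

Labor force = 131.42 + 7.78 = 139.20 million.
Numerator = 7.78 + 0.92 + 2.30 = 11.00 million.
Denominator = 139.20 + 0.92 = 140.12 million.
Broad rate = 11.00 / 140.12 = 7.85%.
Headline unemployment rate = 7.78 / 139.20 = 5.59%.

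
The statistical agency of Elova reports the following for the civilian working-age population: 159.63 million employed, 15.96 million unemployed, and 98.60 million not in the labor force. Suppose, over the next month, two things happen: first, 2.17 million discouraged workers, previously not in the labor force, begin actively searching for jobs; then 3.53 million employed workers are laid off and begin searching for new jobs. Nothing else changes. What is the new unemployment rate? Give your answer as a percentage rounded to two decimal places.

New unemployment rate ≈ 12.18%.

Initially, labor force = 159.63 + 15.96 = 175.59 million, so u = 15.96/175.59 = 9.09%.
After the first change, unemployed and labor force both rise by 2.17 → E = 159.63, U = 18.13, labor force = 177.76 million.
After the second change, employed falls and unemployed rises by 3.53; labor force unchanged → E = 156.10, U = 21.66, labor force = 177.76 million.
New unemployment rate = 21.66 / 177.76 = 12.18%.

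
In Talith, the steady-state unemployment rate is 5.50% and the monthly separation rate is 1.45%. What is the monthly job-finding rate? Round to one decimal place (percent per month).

Job-finding rate ≈ 24.9% per month.

From u* = s/(s+f): f = s·(1−u)/u.
f = 1.45 × (1 − 0.0550) / 0.0550 = 1.3702 / 0.0550 ≈ 24.9% per month.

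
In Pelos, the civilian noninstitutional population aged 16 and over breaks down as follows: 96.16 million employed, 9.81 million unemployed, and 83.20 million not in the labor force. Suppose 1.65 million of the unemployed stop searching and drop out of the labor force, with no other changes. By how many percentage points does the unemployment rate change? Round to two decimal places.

The unemployment rate changes by −1.44 percentage points.

Initially, labor force = 96.16 + 9.81 = 105.97 million, so u = 9.81/105.97 = 9.26%.
After the change, unemployed and labor force both fall by 1.65 → E = 96.16, U = 8.16, labor force = 104.32 million.
New unemployment rate = 8.16 / 104.32 = 7.82%.
Change = 7.82% − 9.26% = −1.44 percentage points.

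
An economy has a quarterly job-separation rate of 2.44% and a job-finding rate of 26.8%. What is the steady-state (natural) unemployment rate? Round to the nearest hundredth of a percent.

At steady state the flows balance: s·E = f·U, so U/(E+U) = s/(s+f).
u* = 2.44 / (2.44 + 26.8) = 2.44 / 29.24 = 8.34%.

Steady-state unemployment rate ≈ 8.34%.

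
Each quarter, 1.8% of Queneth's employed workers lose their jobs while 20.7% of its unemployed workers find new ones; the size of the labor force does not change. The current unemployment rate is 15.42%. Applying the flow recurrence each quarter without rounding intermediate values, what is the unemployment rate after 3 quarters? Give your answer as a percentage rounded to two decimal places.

With a fixed labor force, u_{t+1} = u_t + s·(1−u_t) − f·u_t = u_t·(1−s−f) + s.
Here 1−s−f = 0.775 and s = 0.018.
u_1 = 0.154200 × 0.775 + 0.018 = 0.137505.
u_2 = 0.137505 × 0.775 + 0.018 = 0.124566.
u_3 = 0.124566 × 0.775 + 0.018 = 0.114539.

Unemployment rate after three quarters ≈ 11.45%.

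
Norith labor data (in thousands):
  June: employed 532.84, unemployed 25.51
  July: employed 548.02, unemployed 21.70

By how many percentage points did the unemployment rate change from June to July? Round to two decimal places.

June: labor force = 532.84 + 25.51 = 558.35; u = 25.51/558.35 = 4.57%.
July: labor force = 548.02 + 21.70 = 569.72; u = 21.70/569.72 = 3.81%.
Change = 3.81% − 4.57% = −0.76 pp.

The unemployment rate changed by −0.76 percentage points.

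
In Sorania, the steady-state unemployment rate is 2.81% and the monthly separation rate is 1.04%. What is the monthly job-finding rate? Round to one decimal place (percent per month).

From u* = s/(s+f): f = s·(1−u)/u.
f = 1.04 × (1 − 0.0281) / 0.0281 = 1.0108 / 0.0281 ≈ 36.0% per month.

Job-finding rate ≈ 36.0% per month.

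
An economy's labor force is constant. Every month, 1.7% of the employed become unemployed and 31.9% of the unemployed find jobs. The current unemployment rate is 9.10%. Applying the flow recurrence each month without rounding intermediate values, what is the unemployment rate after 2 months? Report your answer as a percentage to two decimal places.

With a fixed labor force, u_{t+1} = u_t + s·(1−u_t) − f·u_t = u_t·(1−s−f) + s.
Here 1−s−f = 0.664 and s = 0.017.
u_1 = 0.091000 × 0.664 + 0.017 = 0.077424.
u_2 = 0.077424 × 0.664 + 0.017 = 0.068410.

Unemployment rate after two months ≈ 6.84%.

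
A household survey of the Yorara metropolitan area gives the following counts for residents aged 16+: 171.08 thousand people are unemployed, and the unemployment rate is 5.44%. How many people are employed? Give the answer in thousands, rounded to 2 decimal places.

Labor force = U / u = 171.08 / 0.0544 ≈ 3,144.85 thousand.
Employed = labor force − unemployed = 3,144.85 − 171.08 = 2,973.77 thousand.

About 2,973.77 thousand are employed.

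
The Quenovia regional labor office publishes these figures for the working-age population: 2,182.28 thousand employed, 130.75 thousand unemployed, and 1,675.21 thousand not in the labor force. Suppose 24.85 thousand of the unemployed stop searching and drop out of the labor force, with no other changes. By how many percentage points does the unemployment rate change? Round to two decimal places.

Initially, labor force = 2,182.28 + 130.75 = 2,313.03 thousand, so u = 130.75/2,313.03 = 5.65%.
After the change, unemployed and labor force both fall by 24.85 → E = 2,182.28, U = 105.90, labor force = 2,288.18 thousand.
New unemployment rate = 105.90 / 2,288.18 = 4.63%.
Change = 4.63% − 5.65% = −1.02 percentage points.

The unemployment rate changes by −1.02 percentage points.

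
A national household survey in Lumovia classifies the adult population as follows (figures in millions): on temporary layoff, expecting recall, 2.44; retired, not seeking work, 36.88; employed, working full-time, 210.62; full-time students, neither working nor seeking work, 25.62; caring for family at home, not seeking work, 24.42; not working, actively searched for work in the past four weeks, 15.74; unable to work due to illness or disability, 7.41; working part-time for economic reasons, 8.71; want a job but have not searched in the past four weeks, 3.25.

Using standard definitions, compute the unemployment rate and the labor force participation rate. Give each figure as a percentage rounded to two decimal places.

Employed = 210.62 + 8.71 = 219.33 million (anyone who worked, including part-time for economic reasons, counts as employed).
Unemployed = 2.44 + 15.74 = 18.18 million (jobless and actively searching, or on temporary layoff).
Labor force = 219.33 + 18.18 = 237.51 million.
Not in labor force = 36.88 + 25.62 + 24.42 + 7.41 + 3.25 = 97.58 million (those not working and not actively searching are outside the labor force — including those who want a job but have given up searching).
Civilian working-age population = 237.51 + 97.58 = 335.09 million.
Unemployment rate = 18.18 / 237.51 = 7.65%.
Labor force participation rate = 237.51 / 335.09 = 70.88%.

Unemployment rate ≈ 7.65%; labor force participation rate ≈ 70.88%.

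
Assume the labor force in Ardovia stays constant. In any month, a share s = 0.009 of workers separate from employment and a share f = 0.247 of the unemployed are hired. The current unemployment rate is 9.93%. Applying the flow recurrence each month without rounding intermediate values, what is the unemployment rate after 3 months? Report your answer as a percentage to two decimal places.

Unemployment rate after three months ≈ 6.16%.

With a fixed labor force, u_{t+1} = u_t + s·(1−u_t) − f·u_t = u_t·(1−s−f) + s.
Here 1−s−f = 0.744 and s = 0.009.
u_1 = 0.099300 × 0.744 + 0.009 = 0.082879.
u_2 = 0.082879 × 0.744 + 0.009 = 0.070662.
u_3 = 0.070662 × 0.744 + 0.009 = 0.061573.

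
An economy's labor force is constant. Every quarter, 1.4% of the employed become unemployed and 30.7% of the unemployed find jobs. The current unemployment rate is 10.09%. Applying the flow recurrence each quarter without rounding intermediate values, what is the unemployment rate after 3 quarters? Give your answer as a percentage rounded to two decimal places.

Unemployment rate after three quarters ≈ 6.15%.

With a fixed labor force, u_{t+1} = u_t + s·(1−u_t) − f·u_t = u_t·(1−s−f) + s.
Here 1−s−f = 0.679 and s = 0.014.
u_1 = 0.100900 × 0.679 + 0.014 = 0.082511.
u_2 = 0.082511 × 0.679 + 0.014 = 0.070025.
u_3 = 0.070025 × 0.679 + 0.014 = 0.061547.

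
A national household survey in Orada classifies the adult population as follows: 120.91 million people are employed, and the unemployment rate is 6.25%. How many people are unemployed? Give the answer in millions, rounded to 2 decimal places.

About 8.06 million are unemployed.

Let U be the number unemployed. The labor force is E + U, and U/(E+U) = 0.0625.
So U = 0.0625 × 120.91 / (1 − 0.0625) = 7.5569 / 0.9375 ≈ 8.06 million.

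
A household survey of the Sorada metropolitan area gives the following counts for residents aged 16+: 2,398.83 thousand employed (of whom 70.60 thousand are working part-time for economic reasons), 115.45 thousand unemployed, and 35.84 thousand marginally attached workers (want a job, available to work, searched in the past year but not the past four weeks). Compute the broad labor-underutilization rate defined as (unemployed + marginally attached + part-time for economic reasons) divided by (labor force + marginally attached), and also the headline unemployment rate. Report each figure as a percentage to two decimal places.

Broad underutilization rate ≈ 8.70%; headline unemployment rate ≈ 4.59%.

Labor force = 2,398.83 + 115.45 = 2,514.28 thousand.
Numerator = 115.45 + 35.84 + 70.60 = 221.89 thousand.
Denominator = 2,514.28 + 35.84 = 2,550.12 thousand.
Broad rate = 221.89 / 2,550.12 = 8.70%.
Headline unemployment rate = 115.45 / 2,514.28 = 4.59%.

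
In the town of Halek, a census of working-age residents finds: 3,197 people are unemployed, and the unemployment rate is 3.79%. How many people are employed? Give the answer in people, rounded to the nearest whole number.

About 81,157 are employed.

Labor force = U / u = 3,197 / 0.0379 ≈ 84,354.
Employed = labor force − unemployed = 84,354 − 3,197 = 81,157.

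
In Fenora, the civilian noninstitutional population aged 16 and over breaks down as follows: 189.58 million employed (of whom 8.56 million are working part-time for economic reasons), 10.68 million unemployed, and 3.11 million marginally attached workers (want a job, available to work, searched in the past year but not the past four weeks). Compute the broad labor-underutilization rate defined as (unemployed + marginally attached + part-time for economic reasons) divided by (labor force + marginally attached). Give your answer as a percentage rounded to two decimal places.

Broad underutilization rate ≈ 10.99%.

Labor force = 189.58 + 10.68 = 200.26 million.
Numerator = 10.68 + 3.11 + 8.56 = 22.35 million.
Denominator = 200.26 + 3.11 = 203.37 million.
Broad rate = 22.35 / 203.37 = 10.99%.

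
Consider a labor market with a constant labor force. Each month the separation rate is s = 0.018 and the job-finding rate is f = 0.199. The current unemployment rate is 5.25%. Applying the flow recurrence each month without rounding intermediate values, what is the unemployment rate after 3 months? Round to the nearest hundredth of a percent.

Unemployment rate after three months ≈ 6.83%.

With a fixed labor force, u_{t+1} = u_t + s·(1−u_t) − f·u_t = u_t·(1−s−f) + s.
Here 1−s−f = 0.783 and s = 0.018.
u_1 = 0.052500 × 0.783 + 0.018 = 0.059107.
u_2 = 0.059107 × 0.783 + 0.018 = 0.064281.
u_3 = 0.064281 × 0.783 + 0.018 = 0.068332.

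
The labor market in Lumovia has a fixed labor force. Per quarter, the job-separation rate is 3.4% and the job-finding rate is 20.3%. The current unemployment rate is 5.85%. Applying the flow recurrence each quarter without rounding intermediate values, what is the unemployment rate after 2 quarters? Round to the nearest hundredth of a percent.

With a fixed labor force, u_{t+1} = u_t + s·(1−u_t) − f·u_t = u_t·(1−s−f) + s.
Here 1−s−f = 0.763 and s = 0.034.
u_1 = 0.058500 × 0.763 + 0.034 = 0.078635.
u_2 = 0.078635 × 0.763 + 0.034 = 0.093999.

Unemployment rate after two quarters ≈ 9.40%.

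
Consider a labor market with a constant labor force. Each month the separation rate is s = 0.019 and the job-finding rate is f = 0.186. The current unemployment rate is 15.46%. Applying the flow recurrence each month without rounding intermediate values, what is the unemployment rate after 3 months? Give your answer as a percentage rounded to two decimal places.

Unemployment rate after three months ≈ 12.38%.

With a fixed labor force, u_{t+1} = u_t + s·(1−u_t) − f·u_t = u_t·(1−s−f) + s.
Here 1−s−f = 0.795 and s = 0.019.
u_1 = 0.154600 × 0.795 + 0.019 = 0.141907.
u_2 = 0.141907 × 0.795 + 0.019 = 0.131816.
u_3 = 0.131816 × 0.795 + 0.019 = 0.123794.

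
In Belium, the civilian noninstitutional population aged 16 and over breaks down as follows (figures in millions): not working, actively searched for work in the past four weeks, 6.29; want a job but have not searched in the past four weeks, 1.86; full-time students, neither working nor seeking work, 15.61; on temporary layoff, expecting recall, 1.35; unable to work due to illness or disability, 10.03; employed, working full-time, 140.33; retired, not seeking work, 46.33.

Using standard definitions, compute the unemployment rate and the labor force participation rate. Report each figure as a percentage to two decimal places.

Employed = 140.33 million.
Unemployed = 6.29 + 1.35 = 7.64 million (jobless and actively searching, or on temporary layoff).
Labor force = 140.33 + 7.64 = 147.97 million.
Not in labor force = 1.86 + 15.61 + 10.03 + 46.33 = 73.83 million (those not working and not actively searching are outside the labor force — including those who want a job but have given up searching).
Civilian working-age population = 147.97 + 73.83 = 221.80 million.
Unemployment rate = 7.64 / 147.97 = 5.16%.
Labor force participation rate = 147.97 / 221.80 = 66.71%.

Unemployment rate ≈ 5.16%; labor force participation rate ≈ 66.71%.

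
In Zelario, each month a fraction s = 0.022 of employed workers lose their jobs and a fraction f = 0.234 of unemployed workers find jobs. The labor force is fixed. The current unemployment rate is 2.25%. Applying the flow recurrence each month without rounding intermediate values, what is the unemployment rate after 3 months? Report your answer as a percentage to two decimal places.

With a fixed labor force, u_{t+1} = u_t + s·(1−u_t) − f·u_t = u_t·(1−s−f) + s.
Here 1−s−f = 0.744 and s = 0.022.
u_1 = 0.022500 × 0.744 + 0.022 = 0.038740.
u_2 = 0.038740 × 0.744 + 0.022 = 0.050823.
u_3 = 0.050823 × 0.744 + 0.022 = 0.059812.

Unemployment rate after three months ≈ 5.98%.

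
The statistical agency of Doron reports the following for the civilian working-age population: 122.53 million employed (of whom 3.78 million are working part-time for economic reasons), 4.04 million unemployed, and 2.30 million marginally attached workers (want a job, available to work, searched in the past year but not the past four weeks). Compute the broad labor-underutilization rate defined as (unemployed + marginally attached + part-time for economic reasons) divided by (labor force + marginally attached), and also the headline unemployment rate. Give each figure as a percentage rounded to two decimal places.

Labor force = 122.53 + 4.04 = 126.57 million.
Numerator = 4.04 + 2.30 + 3.78 = 10.12 million.
Denominator = 126.57 + 2.30 = 128.87 million.
Broad rate = 10.12 / 128.87 = 7.85%.
Headline unemployment rate = 4.04 / 126.57 = 3.19%.

Broad underutilization rate ≈ 7.85%; headline unemployment rate ≈ 3.19%.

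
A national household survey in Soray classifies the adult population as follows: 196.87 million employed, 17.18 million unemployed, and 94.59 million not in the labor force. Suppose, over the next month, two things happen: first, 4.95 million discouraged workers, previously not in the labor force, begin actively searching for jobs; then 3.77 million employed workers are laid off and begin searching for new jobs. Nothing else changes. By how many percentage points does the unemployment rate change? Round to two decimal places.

Initially, labor force = 196.87 + 17.18 = 214.05 million, so u = 17.18/214.05 = 8.03%.
After the first change, unemployed and labor force both rise by 4.95 → E = 196.87, U = 22.13, labor force = 219.00 million.
After the second change, employed falls and unemployed rises by 3.77; labor force unchanged → E = 193.10, U = 25.90, labor force = 219.00 million.
New unemployment rate = 25.90 / 219.00 = 11.83%.
Change = 11.83% − 8.03% = +3.80 percentage points.

The unemployment rate changes by +3.80 percentage points.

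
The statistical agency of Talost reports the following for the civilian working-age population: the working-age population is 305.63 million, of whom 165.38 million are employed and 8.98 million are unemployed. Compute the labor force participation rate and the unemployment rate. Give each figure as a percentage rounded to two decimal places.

Labor force participation rate ≈ 57.05%; unemployment rate ≈ 5.15%.

Labor force = employed + unemployed = 165.38 + 8.98 = 174.36 million.
Unemployment rate = 8.98 / 174.36 = 5.15%.
Labor force participation rate = 174.36 / 305.63 = 57.05%.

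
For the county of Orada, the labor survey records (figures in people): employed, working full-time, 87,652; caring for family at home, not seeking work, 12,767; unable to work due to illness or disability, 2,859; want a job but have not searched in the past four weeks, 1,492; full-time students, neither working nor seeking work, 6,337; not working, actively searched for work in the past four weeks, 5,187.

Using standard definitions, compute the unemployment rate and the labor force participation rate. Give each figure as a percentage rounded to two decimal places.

Employed = 87,652.
Unemployed = 5,187.
Labor force = 87,652 + 5,187 = 92,839.
Not in labor force = 12,767 + 2,859 + 1,492 + 6,337 = 23,455 (those not working and not actively searching are outside the labor force — including those who want a job but have given up searching).
Civilian working-age population = 92,839 + 23,455 = 116,294.
Unemployment rate = 5,187 / 92,839 = 5.59%.
Labor force participation rate = 92,839 / 116,294 = 79.83%.

Unemployment rate ≈ 5.59%; labor force participation rate ≈ 79.83%.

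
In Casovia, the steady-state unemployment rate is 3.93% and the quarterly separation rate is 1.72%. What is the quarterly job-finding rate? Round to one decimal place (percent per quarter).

From u* = s/(s+f): f = s·(1−u)/u.
f = 1.72 × (1 − 0.0393) / 0.0393 = 1.6524 / 0.0393 ≈ 42.0% per quarter.

Job-finding rate ≈ 42.0% per quarter.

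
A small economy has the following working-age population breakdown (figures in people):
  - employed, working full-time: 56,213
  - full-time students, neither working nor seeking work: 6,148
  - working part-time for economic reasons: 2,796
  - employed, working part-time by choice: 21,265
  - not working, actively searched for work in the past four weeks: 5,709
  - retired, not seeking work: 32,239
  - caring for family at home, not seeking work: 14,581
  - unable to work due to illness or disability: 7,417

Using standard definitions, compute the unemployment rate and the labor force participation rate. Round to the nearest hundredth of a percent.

Unemployment rate ≈ 6.64%; labor force participation rate ≈ 58.74%.

Employed = 56,213 + 2,796 + 21,265 = 80,274 (anyone who worked, including part-time for economic reasons, counts as employed).
Unemployed = 5,709.
Labor force = 80,274 + 5,709 = 85,983.
Not in labor force = 6,148 + 32,239 + 14,581 + 7,417 = 60,385 (those not working and not actively searching are outside the labor force).
Civilian working-age population = 85,983 + 60,385 = 146,368.
Unemployment rate = 5,709 / 85,983 = 6.64%.
Labor force participation rate = 85,983 / 146,368 = 58.74%.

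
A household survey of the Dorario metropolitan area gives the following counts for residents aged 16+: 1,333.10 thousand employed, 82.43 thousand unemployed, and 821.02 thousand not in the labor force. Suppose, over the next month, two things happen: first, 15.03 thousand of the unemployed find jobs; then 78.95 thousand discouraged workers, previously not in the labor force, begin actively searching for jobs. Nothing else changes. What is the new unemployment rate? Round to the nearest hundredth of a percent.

Initially, labor force = 1,333.10 + 82.43 = 1,415.53 thousand, so u = 82.43/1,415.53 = 5.82%.
After the first change, unemployed falls and employed rises by 15.03; labor force unchanged → E = 1,348.13, U = 67.40, labor force = 1,415.53 thousand.
After the second change, unemployed and labor force both rise by 78.95 → E = 1,348.13, U = 146.35, labor force = 1,494.48 thousand.
New unemployment rate = 146.35 / 1,494.48 = 9.79%.

New unemployment rate ≈ 9.79%.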